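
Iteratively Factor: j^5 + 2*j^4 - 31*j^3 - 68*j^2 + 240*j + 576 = (j - 4)*(j^4 + 6*j^3 - 7*j^2 - 96*j - 144) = (j - 4)*(j + 3)*(j^3 + 3*j^2 - 16*j - 48) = (j - 4)*(j + 3)^2*(j^2 - 16) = (j - 4)*(j + 3)^2*(j + 4)*(j - 4)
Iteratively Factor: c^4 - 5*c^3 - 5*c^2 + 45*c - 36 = (c - 4)*(c^3 - c^2 - 9*c + 9) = (c - 4)*(c - 3)*(c^2 + 2*c - 3) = (c - 4)*(c - 3)*(c + 3)*(c - 1)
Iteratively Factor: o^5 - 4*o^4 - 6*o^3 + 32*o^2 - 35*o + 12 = (o - 1)*(o^4 - 3*o^3 - 9*o^2 + 23*o - 12) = (o - 1)*(o + 3)*(o^3 - 6*o^2 + 9*o - 4) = (o - 1)^2*(o + 3)*(o^2 - 5*o + 4) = (o - 1)^3*(o + 3)*(o - 4)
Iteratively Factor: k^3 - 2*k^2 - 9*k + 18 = (k - 2)*(k^2 - 9) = (k - 3)*(k - 2)*(k + 3)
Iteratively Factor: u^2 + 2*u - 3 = (u - 1)*(u + 3)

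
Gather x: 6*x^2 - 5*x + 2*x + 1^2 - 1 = 6*x^2 - 3*x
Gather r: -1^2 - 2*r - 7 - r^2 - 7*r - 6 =-r^2 - 9*r - 14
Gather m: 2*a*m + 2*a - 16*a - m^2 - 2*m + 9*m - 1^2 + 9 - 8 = -14*a - m^2 + m*(2*a + 7)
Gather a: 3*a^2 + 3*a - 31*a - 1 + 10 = 3*a^2 - 28*a + 9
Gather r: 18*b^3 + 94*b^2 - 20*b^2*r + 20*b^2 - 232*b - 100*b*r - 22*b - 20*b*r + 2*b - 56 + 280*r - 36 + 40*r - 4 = 18*b^3 + 114*b^2 - 252*b + r*(-20*b^2 - 120*b + 320) - 96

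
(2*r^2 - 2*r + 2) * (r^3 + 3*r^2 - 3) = 2*r^5 + 4*r^4 - 4*r^3 + 6*r - 6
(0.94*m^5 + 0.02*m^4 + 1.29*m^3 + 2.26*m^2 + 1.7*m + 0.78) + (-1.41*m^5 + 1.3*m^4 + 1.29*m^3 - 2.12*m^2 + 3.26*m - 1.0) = -0.47*m^5 + 1.32*m^4 + 2.58*m^3 + 0.14*m^2 + 4.96*m - 0.22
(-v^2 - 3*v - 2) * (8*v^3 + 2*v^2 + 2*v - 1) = -8*v^5 - 26*v^4 - 24*v^3 - 9*v^2 - v + 2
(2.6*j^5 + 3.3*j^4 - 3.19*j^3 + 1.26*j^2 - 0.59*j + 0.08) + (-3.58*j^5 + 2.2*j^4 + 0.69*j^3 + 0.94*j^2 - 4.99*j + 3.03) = -0.98*j^5 + 5.5*j^4 - 2.5*j^3 + 2.2*j^2 - 5.58*j + 3.11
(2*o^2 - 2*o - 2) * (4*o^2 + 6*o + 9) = 8*o^4 + 4*o^3 - 2*o^2 - 30*o - 18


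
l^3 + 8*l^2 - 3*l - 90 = (l - 3)*(l + 5)*(l + 6)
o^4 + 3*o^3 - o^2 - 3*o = o*(o - 1)*(o + 1)*(o + 3)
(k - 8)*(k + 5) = k^2 - 3*k - 40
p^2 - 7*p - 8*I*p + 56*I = (p - 7)*(p - 8*I)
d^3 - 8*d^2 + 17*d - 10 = (d - 5)*(d - 2)*(d - 1)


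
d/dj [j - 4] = 1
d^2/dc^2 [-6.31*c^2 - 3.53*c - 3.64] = -12.6200000000000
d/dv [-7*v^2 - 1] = -14*v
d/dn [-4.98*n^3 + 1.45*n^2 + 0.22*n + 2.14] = -14.94*n^2 + 2.9*n + 0.22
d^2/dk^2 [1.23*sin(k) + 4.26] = -1.23*sin(k)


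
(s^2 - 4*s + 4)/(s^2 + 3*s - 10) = (s - 2)/(s + 5)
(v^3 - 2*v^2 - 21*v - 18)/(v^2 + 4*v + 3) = v - 6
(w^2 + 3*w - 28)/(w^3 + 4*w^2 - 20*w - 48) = (w + 7)/(w^2 + 8*w + 12)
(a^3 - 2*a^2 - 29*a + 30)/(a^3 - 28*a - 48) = (a^2 + 4*a - 5)/(a^2 + 6*a + 8)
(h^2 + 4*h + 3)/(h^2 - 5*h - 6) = (h + 3)/(h - 6)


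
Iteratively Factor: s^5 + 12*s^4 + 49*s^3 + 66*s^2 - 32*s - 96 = (s + 4)*(s^4 + 8*s^3 + 17*s^2 - 2*s - 24) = (s + 4)^2*(s^3 + 4*s^2 + s - 6) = (s - 1)*(s + 4)^2*(s^2 + 5*s + 6) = (s - 1)*(s + 2)*(s + 4)^2*(s + 3)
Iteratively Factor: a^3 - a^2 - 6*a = (a)*(a^2 - a - 6) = a*(a + 2)*(a - 3)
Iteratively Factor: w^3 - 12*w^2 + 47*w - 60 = (w - 3)*(w^2 - 9*w + 20) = (w - 5)*(w - 3)*(w - 4)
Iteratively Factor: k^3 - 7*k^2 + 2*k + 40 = (k - 5)*(k^2 - 2*k - 8) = (k - 5)*(k + 2)*(k - 4)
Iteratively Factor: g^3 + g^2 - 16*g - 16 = (g + 4)*(g^2 - 3*g - 4) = (g + 1)*(g + 4)*(g - 4)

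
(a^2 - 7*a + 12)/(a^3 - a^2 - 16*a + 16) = (a - 3)/(a^2 + 3*a - 4)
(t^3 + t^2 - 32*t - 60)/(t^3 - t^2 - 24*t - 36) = (t + 5)/(t + 3)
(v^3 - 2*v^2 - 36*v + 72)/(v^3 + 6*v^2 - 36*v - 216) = (v - 2)/(v + 6)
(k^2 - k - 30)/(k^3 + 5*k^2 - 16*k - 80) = (k - 6)/(k^2 - 16)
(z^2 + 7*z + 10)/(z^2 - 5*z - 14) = (z + 5)/(z - 7)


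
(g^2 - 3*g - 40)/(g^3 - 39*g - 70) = (g - 8)/(g^2 - 5*g - 14)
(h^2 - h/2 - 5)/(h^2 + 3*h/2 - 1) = (2*h - 5)/(2*h - 1)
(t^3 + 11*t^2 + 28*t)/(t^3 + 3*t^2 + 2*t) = (t^2 + 11*t + 28)/(t^2 + 3*t + 2)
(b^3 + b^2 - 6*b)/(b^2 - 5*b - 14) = b*(-b^2 - b + 6)/(-b^2 + 5*b + 14)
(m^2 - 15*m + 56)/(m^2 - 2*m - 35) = (m - 8)/(m + 5)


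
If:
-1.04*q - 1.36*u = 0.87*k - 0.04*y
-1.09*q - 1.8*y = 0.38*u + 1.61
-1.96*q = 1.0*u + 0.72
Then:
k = -9.69710046483132*y - 6.10817650271041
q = -5.2143684820394*y - 3.87137891077636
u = 10.2201622247972*y + 6.86790266512167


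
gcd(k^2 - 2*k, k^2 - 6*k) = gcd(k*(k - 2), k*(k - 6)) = k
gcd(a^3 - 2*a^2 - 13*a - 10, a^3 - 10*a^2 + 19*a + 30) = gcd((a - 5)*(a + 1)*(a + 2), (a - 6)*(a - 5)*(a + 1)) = a^2 - 4*a - 5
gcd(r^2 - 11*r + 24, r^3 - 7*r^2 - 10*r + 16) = r - 8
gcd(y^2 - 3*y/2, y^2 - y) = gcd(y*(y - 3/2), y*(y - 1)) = y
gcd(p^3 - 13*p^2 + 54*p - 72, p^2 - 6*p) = p - 6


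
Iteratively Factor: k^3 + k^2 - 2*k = (k + 2)*(k^2 - k) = k*(k + 2)*(k - 1)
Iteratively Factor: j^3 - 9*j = (j + 3)*(j^2 - 3*j) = j*(j + 3)*(j - 3)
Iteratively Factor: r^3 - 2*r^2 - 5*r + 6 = (r + 2)*(r^2 - 4*r + 3) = (r - 1)*(r + 2)*(r - 3)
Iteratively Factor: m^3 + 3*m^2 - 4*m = (m - 1)*(m^2 + 4*m) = m*(m - 1)*(m + 4)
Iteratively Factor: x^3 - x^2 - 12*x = (x - 4)*(x^2 + 3*x) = (x - 4)*(x + 3)*(x)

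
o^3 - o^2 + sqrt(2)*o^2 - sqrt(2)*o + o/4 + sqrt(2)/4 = (o - 1/2)^2*(o + sqrt(2))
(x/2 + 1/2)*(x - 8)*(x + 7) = x^3/2 - 57*x/2 - 28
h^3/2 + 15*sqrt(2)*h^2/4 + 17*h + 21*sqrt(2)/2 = (h/2 + sqrt(2)/2)*(h + 3*sqrt(2))*(h + 7*sqrt(2)/2)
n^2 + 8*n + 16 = (n + 4)^2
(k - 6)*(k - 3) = k^2 - 9*k + 18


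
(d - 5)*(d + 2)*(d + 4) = d^3 + d^2 - 22*d - 40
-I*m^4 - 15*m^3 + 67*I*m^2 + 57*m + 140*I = (m - 7*I)*(m - 5*I)*(m - 4*I)*(-I*m + 1)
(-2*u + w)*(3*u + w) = -6*u^2 + u*w + w^2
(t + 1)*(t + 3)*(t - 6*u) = t^3 - 6*t^2*u + 4*t^2 - 24*t*u + 3*t - 18*u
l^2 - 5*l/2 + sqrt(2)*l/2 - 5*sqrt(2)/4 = (l - 5/2)*(l + sqrt(2)/2)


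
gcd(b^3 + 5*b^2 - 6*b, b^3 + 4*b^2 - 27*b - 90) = b + 6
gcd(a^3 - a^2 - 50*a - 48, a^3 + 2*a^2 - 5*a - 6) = a + 1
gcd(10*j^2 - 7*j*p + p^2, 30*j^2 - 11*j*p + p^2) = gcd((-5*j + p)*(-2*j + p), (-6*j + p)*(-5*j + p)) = -5*j + p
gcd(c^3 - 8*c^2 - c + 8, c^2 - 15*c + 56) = c - 8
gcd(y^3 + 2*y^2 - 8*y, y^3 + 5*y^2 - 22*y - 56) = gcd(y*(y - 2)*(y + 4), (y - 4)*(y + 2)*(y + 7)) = 1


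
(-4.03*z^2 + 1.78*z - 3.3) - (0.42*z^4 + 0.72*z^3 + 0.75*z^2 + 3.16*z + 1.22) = -0.42*z^4 - 0.72*z^3 - 4.78*z^2 - 1.38*z - 4.52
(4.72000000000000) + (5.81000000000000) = 10.5300000000000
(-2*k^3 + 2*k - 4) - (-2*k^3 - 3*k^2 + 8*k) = 3*k^2 - 6*k - 4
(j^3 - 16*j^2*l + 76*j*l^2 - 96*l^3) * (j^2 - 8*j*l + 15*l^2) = j^5 - 24*j^4*l + 219*j^3*l^2 - 944*j^2*l^3 + 1908*j*l^4 - 1440*l^5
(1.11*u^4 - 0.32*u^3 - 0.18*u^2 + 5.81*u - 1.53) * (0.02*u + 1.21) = 0.0222*u^5 + 1.3367*u^4 - 0.3908*u^3 - 0.1016*u^2 + 6.9995*u - 1.8513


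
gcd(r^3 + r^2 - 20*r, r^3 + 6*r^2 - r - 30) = r + 5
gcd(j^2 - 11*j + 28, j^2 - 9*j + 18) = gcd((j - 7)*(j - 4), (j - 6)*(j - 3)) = 1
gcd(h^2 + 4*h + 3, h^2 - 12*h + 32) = 1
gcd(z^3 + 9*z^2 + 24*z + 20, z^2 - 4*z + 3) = 1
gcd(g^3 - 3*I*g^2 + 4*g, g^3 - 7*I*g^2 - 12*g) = g^2 - 4*I*g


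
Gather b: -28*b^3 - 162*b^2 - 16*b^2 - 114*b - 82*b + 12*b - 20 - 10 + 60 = -28*b^3 - 178*b^2 - 184*b + 30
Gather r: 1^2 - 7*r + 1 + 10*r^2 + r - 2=10*r^2 - 6*r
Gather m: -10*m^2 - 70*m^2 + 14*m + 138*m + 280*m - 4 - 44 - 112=-80*m^2 + 432*m - 160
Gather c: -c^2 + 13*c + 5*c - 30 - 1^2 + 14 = -c^2 + 18*c - 17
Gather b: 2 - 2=0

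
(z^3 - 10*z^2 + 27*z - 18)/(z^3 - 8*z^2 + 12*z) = (z^2 - 4*z + 3)/(z*(z - 2))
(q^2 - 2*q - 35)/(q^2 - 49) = (q + 5)/(q + 7)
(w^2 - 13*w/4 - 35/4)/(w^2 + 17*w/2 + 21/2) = (4*w^2 - 13*w - 35)/(2*(2*w^2 + 17*w + 21))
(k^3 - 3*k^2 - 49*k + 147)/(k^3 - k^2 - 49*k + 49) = (k - 3)/(k - 1)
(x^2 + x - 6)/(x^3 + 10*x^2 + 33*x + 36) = (x - 2)/(x^2 + 7*x + 12)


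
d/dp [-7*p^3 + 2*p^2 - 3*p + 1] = -21*p^2 + 4*p - 3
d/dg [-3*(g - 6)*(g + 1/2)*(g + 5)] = -9*g^2 + 3*g + 183/2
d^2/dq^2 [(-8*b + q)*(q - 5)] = 2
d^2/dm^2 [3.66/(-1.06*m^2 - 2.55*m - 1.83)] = (8.224752*m^2 + 19.78596*m - 3.66*(2.12*m + 2.55)*(4.24*m + 5.1) + 14.199336)/(1.06*m^2 + 2.55*m + 1.83)^3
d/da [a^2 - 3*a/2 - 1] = 2*a - 3/2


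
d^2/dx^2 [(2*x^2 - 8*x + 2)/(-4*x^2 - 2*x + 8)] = 18*(2*x^3 - 4*x^2 + 10*x - 1)/(8*x^6 + 12*x^5 - 42*x^4 - 47*x^3 + 84*x^2 + 48*x - 64)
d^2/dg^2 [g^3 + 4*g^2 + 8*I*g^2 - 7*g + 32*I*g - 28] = 6*g + 8 + 16*I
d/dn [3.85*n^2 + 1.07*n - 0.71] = 7.7*n + 1.07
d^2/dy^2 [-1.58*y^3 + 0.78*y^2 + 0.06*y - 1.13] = 1.56 - 9.48*y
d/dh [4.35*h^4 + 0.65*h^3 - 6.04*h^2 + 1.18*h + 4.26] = 17.4*h^3 + 1.95*h^2 - 12.08*h + 1.18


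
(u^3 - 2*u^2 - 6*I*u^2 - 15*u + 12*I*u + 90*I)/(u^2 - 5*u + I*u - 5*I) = (u^2 + u*(3 - 6*I) - 18*I)/(u + I)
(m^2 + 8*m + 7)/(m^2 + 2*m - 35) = (m + 1)/(m - 5)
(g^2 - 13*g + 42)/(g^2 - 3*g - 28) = (g - 6)/(g + 4)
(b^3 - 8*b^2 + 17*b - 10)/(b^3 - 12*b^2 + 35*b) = (b^2 - 3*b + 2)/(b*(b - 7))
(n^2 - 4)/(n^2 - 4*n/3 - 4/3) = 3*(n + 2)/(3*n + 2)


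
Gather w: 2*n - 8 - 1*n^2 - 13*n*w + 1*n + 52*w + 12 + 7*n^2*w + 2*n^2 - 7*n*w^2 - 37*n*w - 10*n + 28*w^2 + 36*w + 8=n^2 - 7*n + w^2*(28 - 7*n) + w*(7*n^2 - 50*n + 88) + 12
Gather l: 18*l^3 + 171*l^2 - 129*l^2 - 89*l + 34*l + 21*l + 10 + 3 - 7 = 18*l^3 + 42*l^2 - 34*l + 6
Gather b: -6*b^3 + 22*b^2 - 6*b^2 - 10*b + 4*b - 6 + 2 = -6*b^3 + 16*b^2 - 6*b - 4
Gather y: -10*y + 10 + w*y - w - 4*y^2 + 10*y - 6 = w*y - w - 4*y^2 + 4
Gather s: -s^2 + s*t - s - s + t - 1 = -s^2 + s*(t - 2) + t - 1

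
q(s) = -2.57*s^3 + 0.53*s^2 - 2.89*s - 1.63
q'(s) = -7.71*s^2 + 1.06*s - 2.89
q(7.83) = -1225.49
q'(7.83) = -467.28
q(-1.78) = 19.69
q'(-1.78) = -29.21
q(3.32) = -99.43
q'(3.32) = -84.35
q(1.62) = -15.85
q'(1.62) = -21.41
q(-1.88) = 22.75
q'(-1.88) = -32.13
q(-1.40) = 10.51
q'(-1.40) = -19.49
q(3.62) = -127.06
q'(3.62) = -100.09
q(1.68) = -17.18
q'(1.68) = -22.87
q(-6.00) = 589.91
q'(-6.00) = -286.81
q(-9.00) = 1940.84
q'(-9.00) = -636.94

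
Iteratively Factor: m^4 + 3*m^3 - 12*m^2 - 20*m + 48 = (m - 2)*(m^3 + 5*m^2 - 2*m - 24) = (m - 2)^2*(m^2 + 7*m + 12) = (m - 2)^2*(m + 4)*(m + 3)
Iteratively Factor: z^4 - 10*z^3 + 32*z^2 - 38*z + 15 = (z - 1)*(z^3 - 9*z^2 + 23*z - 15) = (z - 3)*(z - 1)*(z^2 - 6*z + 5) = (z - 3)*(z - 1)^2*(z - 5)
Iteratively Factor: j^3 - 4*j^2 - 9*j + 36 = (j - 3)*(j^2 - j - 12) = (j - 3)*(j + 3)*(j - 4)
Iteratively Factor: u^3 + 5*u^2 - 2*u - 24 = (u + 4)*(u^2 + u - 6) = (u - 2)*(u + 4)*(u + 3)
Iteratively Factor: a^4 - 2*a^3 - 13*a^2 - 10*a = (a + 2)*(a^3 - 4*a^2 - 5*a) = a*(a + 2)*(a^2 - 4*a - 5) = a*(a - 5)*(a + 2)*(a + 1)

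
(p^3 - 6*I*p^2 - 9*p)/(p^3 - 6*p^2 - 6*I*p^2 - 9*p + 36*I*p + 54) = p/(p - 6)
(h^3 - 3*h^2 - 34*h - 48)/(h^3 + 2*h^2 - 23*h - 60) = (h^2 - 6*h - 16)/(h^2 - h - 20)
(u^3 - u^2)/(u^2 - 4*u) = u*(u - 1)/(u - 4)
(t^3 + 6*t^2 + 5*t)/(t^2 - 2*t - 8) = t*(t^2 + 6*t + 5)/(t^2 - 2*t - 8)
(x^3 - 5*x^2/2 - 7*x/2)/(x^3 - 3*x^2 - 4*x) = (x - 7/2)/(x - 4)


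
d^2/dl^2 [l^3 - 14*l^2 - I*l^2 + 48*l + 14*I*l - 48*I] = 6*l - 28 - 2*I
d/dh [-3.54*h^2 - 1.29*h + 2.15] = -7.08*h - 1.29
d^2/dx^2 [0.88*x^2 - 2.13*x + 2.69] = 1.76000000000000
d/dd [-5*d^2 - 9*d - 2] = -10*d - 9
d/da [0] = 0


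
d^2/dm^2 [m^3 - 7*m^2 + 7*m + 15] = 6*m - 14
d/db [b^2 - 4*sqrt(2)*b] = 2*b - 4*sqrt(2)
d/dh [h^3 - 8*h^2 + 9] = h*(3*h - 16)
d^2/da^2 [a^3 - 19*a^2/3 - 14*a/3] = 6*a - 38/3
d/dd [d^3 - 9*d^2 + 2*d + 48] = 3*d^2 - 18*d + 2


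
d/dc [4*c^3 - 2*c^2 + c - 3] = 12*c^2 - 4*c + 1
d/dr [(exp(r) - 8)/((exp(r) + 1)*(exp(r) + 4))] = (-exp(2*r) + 16*exp(r) + 44)*exp(r)/(exp(4*r) + 10*exp(3*r) + 33*exp(2*r) + 40*exp(r) + 16)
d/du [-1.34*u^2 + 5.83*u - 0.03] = 5.83 - 2.68*u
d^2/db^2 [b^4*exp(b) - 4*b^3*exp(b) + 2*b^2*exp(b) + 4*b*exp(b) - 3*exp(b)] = (b^4 + 4*b^3 - 10*b^2 - 12*b + 9)*exp(b)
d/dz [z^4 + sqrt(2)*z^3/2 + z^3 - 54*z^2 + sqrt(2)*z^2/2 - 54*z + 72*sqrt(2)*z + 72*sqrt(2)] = 4*z^3 + 3*sqrt(2)*z^2/2 + 3*z^2 - 108*z + sqrt(2)*z - 54 + 72*sqrt(2)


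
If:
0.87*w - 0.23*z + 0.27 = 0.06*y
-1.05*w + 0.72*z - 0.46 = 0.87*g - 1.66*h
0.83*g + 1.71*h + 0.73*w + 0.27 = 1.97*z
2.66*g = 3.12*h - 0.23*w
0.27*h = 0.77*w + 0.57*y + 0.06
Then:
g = 0.16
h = 0.12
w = -0.23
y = 0.27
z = 0.22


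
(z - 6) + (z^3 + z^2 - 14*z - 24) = z^3 + z^2 - 13*z - 30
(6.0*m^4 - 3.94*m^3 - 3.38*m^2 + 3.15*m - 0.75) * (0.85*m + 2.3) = 5.1*m^5 + 10.451*m^4 - 11.935*m^3 - 5.0965*m^2 + 6.6075*m - 1.725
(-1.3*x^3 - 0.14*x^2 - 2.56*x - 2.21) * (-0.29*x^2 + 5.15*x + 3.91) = 0.377*x^5 - 6.6544*x^4 - 5.0616*x^3 - 13.0905*x^2 - 21.3911*x - 8.6411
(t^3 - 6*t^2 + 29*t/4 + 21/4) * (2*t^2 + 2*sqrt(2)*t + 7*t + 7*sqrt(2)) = 2*t^5 - 5*t^4 + 2*sqrt(2)*t^4 - 55*t^3/2 - 5*sqrt(2)*t^3 - 55*sqrt(2)*t^2/2 + 245*t^2/4 + 147*t/4 + 245*sqrt(2)*t/4 + 147*sqrt(2)/4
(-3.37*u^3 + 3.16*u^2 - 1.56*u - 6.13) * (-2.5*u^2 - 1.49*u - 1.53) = 8.425*u^5 - 2.8787*u^4 + 4.3477*u^3 + 12.8146*u^2 + 11.5205*u + 9.3789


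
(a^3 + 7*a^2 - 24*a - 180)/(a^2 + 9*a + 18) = (a^2 + a - 30)/(a + 3)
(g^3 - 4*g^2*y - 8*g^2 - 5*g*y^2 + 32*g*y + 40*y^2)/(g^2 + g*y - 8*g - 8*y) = g - 5*y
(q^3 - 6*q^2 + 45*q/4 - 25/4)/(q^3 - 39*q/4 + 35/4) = (2*q - 5)/(2*q + 7)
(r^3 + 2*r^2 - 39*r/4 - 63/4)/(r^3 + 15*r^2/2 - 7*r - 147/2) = (r + 3/2)/(r + 7)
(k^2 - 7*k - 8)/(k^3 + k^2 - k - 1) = (k - 8)/(k^2 - 1)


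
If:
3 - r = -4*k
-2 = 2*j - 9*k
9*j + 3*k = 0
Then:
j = -2/29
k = 6/29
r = 111/29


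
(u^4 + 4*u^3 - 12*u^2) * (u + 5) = u^5 + 9*u^4 + 8*u^3 - 60*u^2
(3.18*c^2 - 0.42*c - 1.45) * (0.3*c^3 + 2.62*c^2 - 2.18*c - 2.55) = 0.954*c^5 + 8.2056*c^4 - 8.4678*c^3 - 10.9924*c^2 + 4.232*c + 3.6975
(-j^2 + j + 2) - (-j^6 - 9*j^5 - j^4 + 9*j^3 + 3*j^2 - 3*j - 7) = j^6 + 9*j^5 + j^4 - 9*j^3 - 4*j^2 + 4*j + 9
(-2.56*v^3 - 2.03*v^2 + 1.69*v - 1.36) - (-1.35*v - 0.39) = -2.56*v^3 - 2.03*v^2 + 3.04*v - 0.97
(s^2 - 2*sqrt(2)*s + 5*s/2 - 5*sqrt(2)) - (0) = s^2 - 2*sqrt(2)*s + 5*s/2 - 5*sqrt(2)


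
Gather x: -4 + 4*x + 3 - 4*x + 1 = 0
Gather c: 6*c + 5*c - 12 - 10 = 11*c - 22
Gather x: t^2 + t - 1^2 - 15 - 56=t^2 + t - 72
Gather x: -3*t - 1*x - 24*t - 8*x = -27*t - 9*x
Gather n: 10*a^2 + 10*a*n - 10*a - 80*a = 10*a^2 + 10*a*n - 90*a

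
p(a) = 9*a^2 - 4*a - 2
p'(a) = 18*a - 4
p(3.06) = 70.03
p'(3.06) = 51.08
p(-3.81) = 143.88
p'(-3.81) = -72.58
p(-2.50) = 64.25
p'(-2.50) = -49.00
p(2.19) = 32.40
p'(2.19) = 35.42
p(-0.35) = 0.50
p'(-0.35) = -10.30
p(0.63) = -0.95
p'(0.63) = 7.34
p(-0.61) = 3.79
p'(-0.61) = -14.98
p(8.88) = 672.17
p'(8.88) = 155.84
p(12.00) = 1246.00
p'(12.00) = 212.00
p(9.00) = 691.00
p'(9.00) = 158.00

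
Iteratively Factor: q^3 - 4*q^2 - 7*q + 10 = (q - 5)*(q^2 + q - 2) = (q - 5)*(q - 1)*(q + 2)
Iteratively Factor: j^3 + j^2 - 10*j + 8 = (j + 4)*(j^2 - 3*j + 2) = (j - 1)*(j + 4)*(j - 2)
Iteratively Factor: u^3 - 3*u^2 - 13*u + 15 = (u - 5)*(u^2 + 2*u - 3) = (u - 5)*(u + 3)*(u - 1)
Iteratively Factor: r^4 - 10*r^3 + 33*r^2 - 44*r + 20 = (r - 2)*(r^3 - 8*r^2 + 17*r - 10) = (r - 2)^2*(r^2 - 6*r + 5) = (r - 5)*(r - 2)^2*(r - 1)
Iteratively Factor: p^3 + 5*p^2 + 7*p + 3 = (p + 3)*(p^2 + 2*p + 1) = (p + 1)*(p + 3)*(p + 1)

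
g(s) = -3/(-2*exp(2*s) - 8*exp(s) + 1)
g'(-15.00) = 0.00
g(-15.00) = -3.00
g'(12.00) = 0.00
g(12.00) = 0.00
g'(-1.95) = -114.56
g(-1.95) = 16.79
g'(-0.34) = -0.71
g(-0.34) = 0.53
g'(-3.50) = -1.29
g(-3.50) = -3.97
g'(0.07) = -0.41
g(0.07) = 0.30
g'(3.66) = -0.00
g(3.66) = 0.00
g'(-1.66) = -14.19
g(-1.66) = 5.06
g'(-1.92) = -81.06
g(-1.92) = 13.90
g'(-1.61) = -11.44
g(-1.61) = 4.42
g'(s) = -3*(4*exp(2*s) + 8*exp(s))/(-2*exp(2*s) - 8*exp(s) + 1)^2 = 12*(-exp(s) - 2)*exp(s)/(2*exp(2*s) + 8*exp(s) - 1)^2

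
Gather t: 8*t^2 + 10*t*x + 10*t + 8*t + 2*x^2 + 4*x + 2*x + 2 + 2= 8*t^2 + t*(10*x + 18) + 2*x^2 + 6*x + 4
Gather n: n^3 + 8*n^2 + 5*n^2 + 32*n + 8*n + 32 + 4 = n^3 + 13*n^2 + 40*n + 36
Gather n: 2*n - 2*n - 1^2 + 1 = 0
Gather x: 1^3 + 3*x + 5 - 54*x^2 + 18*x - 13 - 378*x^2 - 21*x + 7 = -432*x^2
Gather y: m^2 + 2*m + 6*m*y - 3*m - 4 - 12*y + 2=m^2 - m + y*(6*m - 12) - 2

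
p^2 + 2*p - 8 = (p - 2)*(p + 4)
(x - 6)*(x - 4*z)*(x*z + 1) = x^3*z - 4*x^2*z^2 - 6*x^2*z + x^2 + 24*x*z^2 - 4*x*z - 6*x + 24*z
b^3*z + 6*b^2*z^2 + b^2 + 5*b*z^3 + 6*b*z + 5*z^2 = (b + z)*(b + 5*z)*(b*z + 1)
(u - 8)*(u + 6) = u^2 - 2*u - 48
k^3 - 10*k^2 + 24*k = k*(k - 6)*(k - 4)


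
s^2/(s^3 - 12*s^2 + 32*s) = s/(s^2 - 12*s + 32)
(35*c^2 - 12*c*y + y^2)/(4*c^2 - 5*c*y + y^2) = (35*c^2 - 12*c*y + y^2)/(4*c^2 - 5*c*y + y^2)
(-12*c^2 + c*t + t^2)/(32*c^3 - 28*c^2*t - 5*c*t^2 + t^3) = (-3*c + t)/(8*c^2 - 9*c*t + t^2)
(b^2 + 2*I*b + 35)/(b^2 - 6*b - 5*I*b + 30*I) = (b + 7*I)/(b - 6)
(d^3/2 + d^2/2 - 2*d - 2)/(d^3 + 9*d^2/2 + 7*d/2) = (d^2 - 4)/(d*(2*d + 7))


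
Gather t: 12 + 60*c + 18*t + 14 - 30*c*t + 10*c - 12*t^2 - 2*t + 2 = 70*c - 12*t^2 + t*(16 - 30*c) + 28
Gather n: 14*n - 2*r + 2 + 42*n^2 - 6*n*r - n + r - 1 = 42*n^2 + n*(13 - 6*r) - r + 1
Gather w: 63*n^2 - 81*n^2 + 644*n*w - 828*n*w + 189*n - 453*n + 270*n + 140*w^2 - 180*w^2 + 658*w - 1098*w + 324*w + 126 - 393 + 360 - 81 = -18*n^2 + 6*n - 40*w^2 + w*(-184*n - 116) + 12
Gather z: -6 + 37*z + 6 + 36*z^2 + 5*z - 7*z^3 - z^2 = -7*z^3 + 35*z^2 + 42*z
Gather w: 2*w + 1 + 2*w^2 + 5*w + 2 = 2*w^2 + 7*w + 3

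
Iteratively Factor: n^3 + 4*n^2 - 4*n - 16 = (n + 2)*(n^2 + 2*n - 8) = (n - 2)*(n + 2)*(n + 4)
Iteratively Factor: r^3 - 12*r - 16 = (r - 4)*(r^2 + 4*r + 4) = (r - 4)*(r + 2)*(r + 2)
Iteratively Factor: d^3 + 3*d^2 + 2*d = (d)*(d^2 + 3*d + 2) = d*(d + 1)*(d + 2)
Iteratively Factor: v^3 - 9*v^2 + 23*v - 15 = (v - 5)*(v^2 - 4*v + 3) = (v - 5)*(v - 1)*(v - 3)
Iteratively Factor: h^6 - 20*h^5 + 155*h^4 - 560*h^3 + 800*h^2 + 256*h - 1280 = (h - 4)*(h^5 - 16*h^4 + 91*h^3 - 196*h^2 + 16*h + 320) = (h - 4)^2*(h^4 - 12*h^3 + 43*h^2 - 24*h - 80) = (h - 5)*(h - 4)^2*(h^3 - 7*h^2 + 8*h + 16) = (h - 5)*(h - 4)^2*(h + 1)*(h^2 - 8*h + 16) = (h - 5)*(h - 4)^3*(h + 1)*(h - 4)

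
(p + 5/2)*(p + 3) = p^2 + 11*p/2 + 15/2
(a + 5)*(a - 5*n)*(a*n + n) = a^3*n - 5*a^2*n^2 + 6*a^2*n - 30*a*n^2 + 5*a*n - 25*n^2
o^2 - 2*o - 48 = (o - 8)*(o + 6)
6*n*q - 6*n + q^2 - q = (6*n + q)*(q - 1)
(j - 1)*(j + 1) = j^2 - 1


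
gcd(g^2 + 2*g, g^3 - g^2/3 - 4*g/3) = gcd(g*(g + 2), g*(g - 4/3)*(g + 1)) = g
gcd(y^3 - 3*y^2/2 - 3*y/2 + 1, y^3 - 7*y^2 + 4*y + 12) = y^2 - y - 2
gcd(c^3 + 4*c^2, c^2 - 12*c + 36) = 1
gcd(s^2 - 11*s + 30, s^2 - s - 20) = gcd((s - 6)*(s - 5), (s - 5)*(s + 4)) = s - 5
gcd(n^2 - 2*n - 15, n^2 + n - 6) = n + 3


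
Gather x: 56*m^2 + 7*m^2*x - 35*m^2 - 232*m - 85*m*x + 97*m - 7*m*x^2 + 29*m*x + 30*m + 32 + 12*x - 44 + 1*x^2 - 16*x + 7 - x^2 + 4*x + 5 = 21*m^2 - 7*m*x^2 - 105*m + x*(7*m^2 - 56*m)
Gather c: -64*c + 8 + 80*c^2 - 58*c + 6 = 80*c^2 - 122*c + 14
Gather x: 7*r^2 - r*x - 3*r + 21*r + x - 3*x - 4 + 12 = 7*r^2 + 18*r + x*(-r - 2) + 8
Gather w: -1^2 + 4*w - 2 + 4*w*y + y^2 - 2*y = w*(4*y + 4) + y^2 - 2*y - 3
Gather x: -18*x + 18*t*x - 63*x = x*(18*t - 81)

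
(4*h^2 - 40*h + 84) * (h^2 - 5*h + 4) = 4*h^4 - 60*h^3 + 300*h^2 - 580*h + 336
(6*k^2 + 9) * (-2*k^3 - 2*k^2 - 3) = -12*k^5 - 12*k^4 - 18*k^3 - 36*k^2 - 27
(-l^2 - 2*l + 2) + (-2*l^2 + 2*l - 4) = -3*l^2 - 2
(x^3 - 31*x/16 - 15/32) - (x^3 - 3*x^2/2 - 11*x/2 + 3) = 3*x^2/2 + 57*x/16 - 111/32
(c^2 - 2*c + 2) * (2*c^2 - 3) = 2*c^4 - 4*c^3 + c^2 + 6*c - 6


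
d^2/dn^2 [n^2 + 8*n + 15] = 2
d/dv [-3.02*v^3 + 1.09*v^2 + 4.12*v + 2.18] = -9.06*v^2 + 2.18*v + 4.12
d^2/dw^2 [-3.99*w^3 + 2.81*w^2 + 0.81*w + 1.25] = 5.62 - 23.94*w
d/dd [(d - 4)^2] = 2*d - 8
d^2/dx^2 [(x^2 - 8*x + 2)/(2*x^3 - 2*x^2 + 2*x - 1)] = 2*(4*x^6 - 96*x^5 + 132*x^4 - 46*x^3 - 54*x^2 + 36*x - 11)/(8*x^9 - 24*x^8 + 48*x^7 - 68*x^6 + 72*x^5 - 60*x^4 + 38*x^3 - 18*x^2 + 6*x - 1)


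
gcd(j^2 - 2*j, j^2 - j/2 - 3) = j - 2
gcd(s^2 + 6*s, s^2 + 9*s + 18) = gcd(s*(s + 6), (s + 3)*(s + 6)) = s + 6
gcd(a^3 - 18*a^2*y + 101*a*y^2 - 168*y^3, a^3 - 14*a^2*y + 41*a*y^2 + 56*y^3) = a^2 - 15*a*y + 56*y^2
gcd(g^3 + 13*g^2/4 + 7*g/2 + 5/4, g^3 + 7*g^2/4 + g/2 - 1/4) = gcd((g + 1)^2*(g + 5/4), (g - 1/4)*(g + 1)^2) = g^2 + 2*g + 1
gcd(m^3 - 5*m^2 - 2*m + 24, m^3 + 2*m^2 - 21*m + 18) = m - 3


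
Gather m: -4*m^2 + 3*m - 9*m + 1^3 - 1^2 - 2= -4*m^2 - 6*m - 2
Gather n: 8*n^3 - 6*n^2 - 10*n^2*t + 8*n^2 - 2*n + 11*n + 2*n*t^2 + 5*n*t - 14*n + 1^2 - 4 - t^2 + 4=8*n^3 + n^2*(2 - 10*t) + n*(2*t^2 + 5*t - 5) - t^2 + 1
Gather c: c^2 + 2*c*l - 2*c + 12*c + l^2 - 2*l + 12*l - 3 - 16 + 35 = c^2 + c*(2*l + 10) + l^2 + 10*l + 16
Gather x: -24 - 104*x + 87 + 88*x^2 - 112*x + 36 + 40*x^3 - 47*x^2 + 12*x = 40*x^3 + 41*x^2 - 204*x + 99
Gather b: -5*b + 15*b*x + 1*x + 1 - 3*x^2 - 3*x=b*(15*x - 5) - 3*x^2 - 2*x + 1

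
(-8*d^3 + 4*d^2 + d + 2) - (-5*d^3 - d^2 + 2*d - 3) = -3*d^3 + 5*d^2 - d + 5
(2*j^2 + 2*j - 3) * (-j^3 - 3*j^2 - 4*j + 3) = -2*j^5 - 8*j^4 - 11*j^3 + 7*j^2 + 18*j - 9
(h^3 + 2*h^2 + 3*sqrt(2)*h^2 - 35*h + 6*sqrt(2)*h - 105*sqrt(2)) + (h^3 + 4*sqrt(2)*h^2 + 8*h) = 2*h^3 + 2*h^2 + 7*sqrt(2)*h^2 - 27*h + 6*sqrt(2)*h - 105*sqrt(2)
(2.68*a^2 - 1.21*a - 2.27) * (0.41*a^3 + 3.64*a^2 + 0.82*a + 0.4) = 1.0988*a^5 + 9.2591*a^4 - 3.1375*a^3 - 8.183*a^2 - 2.3454*a - 0.908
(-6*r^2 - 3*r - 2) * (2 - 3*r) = 18*r^3 - 3*r^2 - 4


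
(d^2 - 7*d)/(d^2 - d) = (d - 7)/(d - 1)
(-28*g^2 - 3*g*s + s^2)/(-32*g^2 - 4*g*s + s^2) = (-7*g + s)/(-8*g + s)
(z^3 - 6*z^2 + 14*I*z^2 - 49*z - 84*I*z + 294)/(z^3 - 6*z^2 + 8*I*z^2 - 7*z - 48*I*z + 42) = (z + 7*I)/(z + I)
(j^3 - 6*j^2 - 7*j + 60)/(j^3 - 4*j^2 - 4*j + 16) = (j^2 - 2*j - 15)/(j^2 - 4)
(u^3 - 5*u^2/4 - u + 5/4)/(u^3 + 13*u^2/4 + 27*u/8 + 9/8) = 2*(4*u^2 - 9*u + 5)/(8*u^2 + 18*u + 9)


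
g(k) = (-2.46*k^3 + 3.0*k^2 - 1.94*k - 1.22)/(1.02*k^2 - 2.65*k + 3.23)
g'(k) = (2.65 - 2.04*k)*(-2.46*k^3 + 3.0*k^2 - 1.94*k - 1.22)/(1.02*k^2 - 2.65*k + 3.23)^2 + (-7.38*k^2 + 6.0*k - 1.94)/(1.02*k^2 - 2.65*k + 3.23) = (-2.5092*k^4 + 13.038*k^3 - 29.8086*k^2 + 21.8688*k - 9.4992)/(1.0404*k^4 - 5.406*k^3 + 13.6117*k^2 - 17.119*k + 10.4329)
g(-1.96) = 2.64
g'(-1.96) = -1.98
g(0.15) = -0.51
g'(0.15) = -0.84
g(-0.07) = -0.31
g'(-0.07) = -0.96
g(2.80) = -9.75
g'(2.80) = -3.45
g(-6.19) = 12.08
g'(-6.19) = -2.34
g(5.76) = -17.56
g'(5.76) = -2.40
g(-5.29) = 9.98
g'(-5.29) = -2.32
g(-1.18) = 1.19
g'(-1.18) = -1.70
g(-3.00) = 4.81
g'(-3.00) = -2.17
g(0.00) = -0.38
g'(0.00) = -0.91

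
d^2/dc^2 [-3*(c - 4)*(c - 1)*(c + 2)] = 18 - 18*c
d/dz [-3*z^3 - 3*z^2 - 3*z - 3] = -9*z^2 - 6*z - 3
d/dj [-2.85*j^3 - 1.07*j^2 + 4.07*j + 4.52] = -8.55*j^2 - 2.14*j + 4.07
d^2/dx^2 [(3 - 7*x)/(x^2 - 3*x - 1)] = 2*((2*x - 3)^2*(7*x - 3) + 3*(7*x - 8)*(-x^2 + 3*x + 1))/(-x^2 + 3*x + 1)^3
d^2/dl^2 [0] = 0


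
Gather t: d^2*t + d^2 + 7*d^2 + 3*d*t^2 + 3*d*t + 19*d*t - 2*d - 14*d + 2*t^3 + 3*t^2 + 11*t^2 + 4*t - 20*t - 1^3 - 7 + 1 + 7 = 8*d^2 - 16*d + 2*t^3 + t^2*(3*d + 14) + t*(d^2 + 22*d - 16)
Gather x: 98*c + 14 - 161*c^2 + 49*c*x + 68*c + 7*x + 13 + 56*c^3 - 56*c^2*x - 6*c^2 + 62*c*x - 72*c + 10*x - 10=56*c^3 - 167*c^2 + 94*c + x*(-56*c^2 + 111*c + 17) + 17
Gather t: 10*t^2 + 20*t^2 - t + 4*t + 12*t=30*t^2 + 15*t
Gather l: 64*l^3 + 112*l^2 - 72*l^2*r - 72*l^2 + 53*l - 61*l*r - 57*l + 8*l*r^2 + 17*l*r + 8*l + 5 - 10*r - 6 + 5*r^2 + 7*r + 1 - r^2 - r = 64*l^3 + l^2*(40 - 72*r) + l*(8*r^2 - 44*r + 4) + 4*r^2 - 4*r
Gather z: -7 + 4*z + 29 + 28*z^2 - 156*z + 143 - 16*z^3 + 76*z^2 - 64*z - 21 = -16*z^3 + 104*z^2 - 216*z + 144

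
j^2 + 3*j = j*(j + 3)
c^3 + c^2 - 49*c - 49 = (c - 7)*(c + 1)*(c + 7)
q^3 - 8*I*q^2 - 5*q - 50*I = (q - 5*I)^2*(q + 2*I)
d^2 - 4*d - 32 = (d - 8)*(d + 4)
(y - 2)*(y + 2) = y^2 - 4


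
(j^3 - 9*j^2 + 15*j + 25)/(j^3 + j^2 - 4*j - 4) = (j^2 - 10*j + 25)/(j^2 - 4)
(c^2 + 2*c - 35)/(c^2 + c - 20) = (c^2 + 2*c - 35)/(c^2 + c - 20)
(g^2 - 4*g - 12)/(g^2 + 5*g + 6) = (g - 6)/(g + 3)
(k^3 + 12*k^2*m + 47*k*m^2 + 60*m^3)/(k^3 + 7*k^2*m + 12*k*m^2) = (k + 5*m)/k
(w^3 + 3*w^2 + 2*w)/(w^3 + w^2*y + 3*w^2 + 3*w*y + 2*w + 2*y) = w/(w + y)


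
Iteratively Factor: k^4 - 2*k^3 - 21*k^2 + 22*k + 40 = (k - 2)*(k^3 - 21*k - 20) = (k - 2)*(k + 4)*(k^2 - 4*k - 5) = (k - 5)*(k - 2)*(k + 4)*(k + 1)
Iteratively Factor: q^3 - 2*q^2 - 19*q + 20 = (q + 4)*(q^2 - 6*q + 5) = (q - 5)*(q + 4)*(q - 1)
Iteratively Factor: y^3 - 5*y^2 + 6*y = (y - 2)*(y^2 - 3*y) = (y - 3)*(y - 2)*(y)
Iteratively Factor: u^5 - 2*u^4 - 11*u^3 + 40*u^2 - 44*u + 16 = (u + 4)*(u^4 - 6*u^3 + 13*u^2 - 12*u + 4) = (u - 2)*(u + 4)*(u^3 - 4*u^2 + 5*u - 2) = (u - 2)^2*(u + 4)*(u^2 - 2*u + 1) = (u - 2)^2*(u - 1)*(u + 4)*(u - 1)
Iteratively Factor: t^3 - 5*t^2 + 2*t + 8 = (t - 2)*(t^2 - 3*t - 4) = (t - 4)*(t - 2)*(t + 1)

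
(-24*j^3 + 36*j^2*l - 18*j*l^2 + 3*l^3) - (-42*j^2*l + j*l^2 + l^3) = -24*j^3 + 78*j^2*l - 19*j*l^2 + 2*l^3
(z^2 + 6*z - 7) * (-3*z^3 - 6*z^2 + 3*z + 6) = -3*z^5 - 24*z^4 - 12*z^3 + 66*z^2 + 15*z - 42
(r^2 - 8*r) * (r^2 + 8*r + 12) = r^4 - 52*r^2 - 96*r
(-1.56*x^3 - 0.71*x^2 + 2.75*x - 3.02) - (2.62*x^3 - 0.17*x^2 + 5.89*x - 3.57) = -4.18*x^3 - 0.54*x^2 - 3.14*x + 0.55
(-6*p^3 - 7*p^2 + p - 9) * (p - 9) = -6*p^4 + 47*p^3 + 64*p^2 - 18*p + 81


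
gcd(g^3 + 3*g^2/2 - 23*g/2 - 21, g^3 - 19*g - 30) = g^2 + 5*g + 6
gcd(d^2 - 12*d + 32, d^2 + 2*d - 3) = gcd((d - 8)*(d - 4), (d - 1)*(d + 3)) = 1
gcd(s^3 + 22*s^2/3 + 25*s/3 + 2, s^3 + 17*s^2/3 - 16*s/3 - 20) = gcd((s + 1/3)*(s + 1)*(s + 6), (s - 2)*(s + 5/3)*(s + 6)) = s + 6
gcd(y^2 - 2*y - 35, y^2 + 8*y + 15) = y + 5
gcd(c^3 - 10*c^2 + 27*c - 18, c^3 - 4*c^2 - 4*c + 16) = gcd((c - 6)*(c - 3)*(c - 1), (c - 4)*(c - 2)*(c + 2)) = 1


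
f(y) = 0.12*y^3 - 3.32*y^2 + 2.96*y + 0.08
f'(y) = 0.36*y^2 - 6.64*y + 2.96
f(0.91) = 0.11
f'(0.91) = -2.78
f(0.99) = -0.13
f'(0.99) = -3.26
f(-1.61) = -13.79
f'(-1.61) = 14.58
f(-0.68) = -3.51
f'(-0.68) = 7.64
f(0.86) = 0.25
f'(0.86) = -2.48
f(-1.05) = -6.83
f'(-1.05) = 10.33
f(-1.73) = -15.60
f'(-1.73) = 15.52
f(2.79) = -14.90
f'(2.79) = -12.76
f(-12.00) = -720.88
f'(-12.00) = 134.48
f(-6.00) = -163.12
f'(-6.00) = 55.76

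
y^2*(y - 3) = y^3 - 3*y^2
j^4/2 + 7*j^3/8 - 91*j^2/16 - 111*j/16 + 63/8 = (j/2 + 1)*(j - 3)*(j - 3/4)*(j + 7/2)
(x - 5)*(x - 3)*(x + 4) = x^3 - 4*x^2 - 17*x + 60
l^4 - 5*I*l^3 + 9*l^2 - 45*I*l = l*(l - 5*I)*(l - 3*I)*(l + 3*I)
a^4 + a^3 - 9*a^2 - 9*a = a*(a - 3)*(a + 1)*(a + 3)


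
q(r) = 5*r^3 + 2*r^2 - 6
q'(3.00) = 147.00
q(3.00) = 147.00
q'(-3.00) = 123.00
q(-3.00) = -123.00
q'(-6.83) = 672.41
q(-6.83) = -1505.76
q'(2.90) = 137.75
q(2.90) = 132.76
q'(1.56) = 42.74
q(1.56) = 17.85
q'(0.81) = 13.08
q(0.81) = -2.03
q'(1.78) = 54.65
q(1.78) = 28.54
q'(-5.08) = 366.78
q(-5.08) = -609.87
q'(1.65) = 47.44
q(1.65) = 21.91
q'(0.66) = 9.17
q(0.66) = -3.69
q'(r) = 15*r^2 + 4*r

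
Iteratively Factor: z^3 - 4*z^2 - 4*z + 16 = (z + 2)*(z^2 - 6*z + 8) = (z - 4)*(z + 2)*(z - 2)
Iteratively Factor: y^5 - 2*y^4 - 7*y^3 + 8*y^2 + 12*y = (y + 2)*(y^4 - 4*y^3 + y^2 + 6*y) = (y - 2)*(y + 2)*(y^3 - 2*y^2 - 3*y) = (y - 2)*(y + 1)*(y + 2)*(y^2 - 3*y) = y*(y - 2)*(y + 1)*(y + 2)*(y - 3)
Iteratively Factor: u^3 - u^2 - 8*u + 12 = (u + 3)*(u^2 - 4*u + 4) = (u - 2)*(u + 3)*(u - 2)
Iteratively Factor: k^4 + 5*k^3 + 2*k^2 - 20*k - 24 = (k + 3)*(k^3 + 2*k^2 - 4*k - 8) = (k + 2)*(k + 3)*(k^2 - 4) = (k - 2)*(k + 2)*(k + 3)*(k + 2)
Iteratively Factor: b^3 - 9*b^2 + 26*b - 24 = (b - 4)*(b^2 - 5*b + 6) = (b - 4)*(b - 3)*(b - 2)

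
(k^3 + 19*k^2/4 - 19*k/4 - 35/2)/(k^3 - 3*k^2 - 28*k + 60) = (k + 7/4)/(k - 6)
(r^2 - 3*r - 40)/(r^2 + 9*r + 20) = (r - 8)/(r + 4)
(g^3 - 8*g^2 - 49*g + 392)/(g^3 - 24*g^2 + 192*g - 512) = (g^2 - 49)/(g^2 - 16*g + 64)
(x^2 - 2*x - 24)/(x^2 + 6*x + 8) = (x - 6)/(x + 2)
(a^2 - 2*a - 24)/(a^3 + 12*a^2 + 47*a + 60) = (a - 6)/(a^2 + 8*a + 15)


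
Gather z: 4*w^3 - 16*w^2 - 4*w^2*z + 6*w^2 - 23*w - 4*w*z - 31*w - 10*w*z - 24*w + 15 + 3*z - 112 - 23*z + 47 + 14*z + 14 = 4*w^3 - 10*w^2 - 78*w + z*(-4*w^2 - 14*w - 6) - 36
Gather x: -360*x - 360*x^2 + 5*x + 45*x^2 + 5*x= -315*x^2 - 350*x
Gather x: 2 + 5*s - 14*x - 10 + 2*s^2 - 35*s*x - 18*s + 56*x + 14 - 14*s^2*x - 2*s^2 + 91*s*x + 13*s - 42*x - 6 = x*(-14*s^2 + 56*s)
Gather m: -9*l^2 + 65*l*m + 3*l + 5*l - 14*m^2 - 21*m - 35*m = -9*l^2 + 8*l - 14*m^2 + m*(65*l - 56)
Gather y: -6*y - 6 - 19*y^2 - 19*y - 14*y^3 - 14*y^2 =-14*y^3 - 33*y^2 - 25*y - 6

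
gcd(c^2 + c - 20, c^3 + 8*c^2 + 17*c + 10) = c + 5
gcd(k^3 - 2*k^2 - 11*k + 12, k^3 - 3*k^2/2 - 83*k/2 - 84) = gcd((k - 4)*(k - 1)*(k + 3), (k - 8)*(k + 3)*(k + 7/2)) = k + 3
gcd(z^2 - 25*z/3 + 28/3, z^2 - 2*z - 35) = z - 7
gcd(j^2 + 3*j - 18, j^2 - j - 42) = j + 6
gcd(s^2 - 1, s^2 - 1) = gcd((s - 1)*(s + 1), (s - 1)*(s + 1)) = s^2 - 1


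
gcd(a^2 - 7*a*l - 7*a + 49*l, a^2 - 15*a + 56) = a - 7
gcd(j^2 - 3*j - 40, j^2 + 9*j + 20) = j + 5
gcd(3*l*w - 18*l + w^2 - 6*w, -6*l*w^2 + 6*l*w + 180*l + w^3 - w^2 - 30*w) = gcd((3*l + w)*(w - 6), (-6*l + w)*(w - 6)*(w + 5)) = w - 6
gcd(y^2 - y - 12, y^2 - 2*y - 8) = y - 4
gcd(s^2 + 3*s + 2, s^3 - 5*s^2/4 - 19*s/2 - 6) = s + 2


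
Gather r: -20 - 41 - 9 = -70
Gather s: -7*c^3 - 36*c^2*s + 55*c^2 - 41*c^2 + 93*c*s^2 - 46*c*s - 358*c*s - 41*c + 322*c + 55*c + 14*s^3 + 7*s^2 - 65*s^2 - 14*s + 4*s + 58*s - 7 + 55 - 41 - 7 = -7*c^3 + 14*c^2 + 336*c + 14*s^3 + s^2*(93*c - 58) + s*(-36*c^2 - 404*c + 48)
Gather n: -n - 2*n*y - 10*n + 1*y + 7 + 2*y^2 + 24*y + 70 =n*(-2*y - 11) + 2*y^2 + 25*y + 77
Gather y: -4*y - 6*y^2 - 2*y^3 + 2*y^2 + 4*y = -2*y^3 - 4*y^2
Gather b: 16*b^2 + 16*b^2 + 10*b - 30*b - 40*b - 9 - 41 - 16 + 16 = 32*b^2 - 60*b - 50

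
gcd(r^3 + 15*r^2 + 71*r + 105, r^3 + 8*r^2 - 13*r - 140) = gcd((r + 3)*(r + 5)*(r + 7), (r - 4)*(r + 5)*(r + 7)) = r^2 + 12*r + 35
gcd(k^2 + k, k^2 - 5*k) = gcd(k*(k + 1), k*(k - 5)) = k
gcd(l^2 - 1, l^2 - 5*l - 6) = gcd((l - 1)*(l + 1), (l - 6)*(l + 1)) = l + 1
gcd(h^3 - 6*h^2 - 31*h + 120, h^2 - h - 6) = h - 3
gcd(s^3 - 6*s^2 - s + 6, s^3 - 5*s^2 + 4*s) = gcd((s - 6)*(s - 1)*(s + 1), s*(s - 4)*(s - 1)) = s - 1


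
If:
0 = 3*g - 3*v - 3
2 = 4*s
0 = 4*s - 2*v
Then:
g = 2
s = 1/2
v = 1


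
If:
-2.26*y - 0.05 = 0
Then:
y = -0.02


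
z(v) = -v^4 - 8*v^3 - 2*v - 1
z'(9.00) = -4862.00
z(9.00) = -12412.00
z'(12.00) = -10370.00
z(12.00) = -34585.00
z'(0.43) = -6.76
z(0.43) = -2.53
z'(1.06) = -33.73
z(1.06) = -13.91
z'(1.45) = -64.65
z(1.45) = -32.71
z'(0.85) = -21.80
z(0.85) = -8.14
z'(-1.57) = -45.68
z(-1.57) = 27.02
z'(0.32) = -4.59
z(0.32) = -1.91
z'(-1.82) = -57.38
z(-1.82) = 39.90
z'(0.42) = -6.53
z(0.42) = -2.46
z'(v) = -4*v^3 - 24*v^2 - 2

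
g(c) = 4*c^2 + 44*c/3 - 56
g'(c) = 8*c + 44/3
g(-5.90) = -3.29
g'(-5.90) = -32.53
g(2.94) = 21.69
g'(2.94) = 38.19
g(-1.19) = -67.79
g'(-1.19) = 5.15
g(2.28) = -1.77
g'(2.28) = 32.91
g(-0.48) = -62.12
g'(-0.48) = 10.83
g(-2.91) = -64.81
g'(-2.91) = -8.61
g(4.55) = 93.54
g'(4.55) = 51.07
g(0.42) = -49.13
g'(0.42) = 18.03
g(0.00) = -56.00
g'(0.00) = 14.67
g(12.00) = 696.00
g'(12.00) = 110.67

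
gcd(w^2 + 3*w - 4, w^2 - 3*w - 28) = w + 4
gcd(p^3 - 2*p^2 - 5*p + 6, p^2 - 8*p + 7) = p - 1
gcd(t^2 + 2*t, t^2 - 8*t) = t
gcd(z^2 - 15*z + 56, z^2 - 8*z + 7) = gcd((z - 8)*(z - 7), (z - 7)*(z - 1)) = z - 7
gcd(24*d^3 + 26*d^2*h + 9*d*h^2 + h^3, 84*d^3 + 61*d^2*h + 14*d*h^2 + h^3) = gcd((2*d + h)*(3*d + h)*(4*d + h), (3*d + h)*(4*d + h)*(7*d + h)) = 12*d^2 + 7*d*h + h^2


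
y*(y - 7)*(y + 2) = y^3 - 5*y^2 - 14*y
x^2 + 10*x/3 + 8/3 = (x + 4/3)*(x + 2)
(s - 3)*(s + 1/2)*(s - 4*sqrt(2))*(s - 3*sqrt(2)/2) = s^4 - 11*sqrt(2)*s^3/2 - 5*s^3/2 + 21*s^2/2 + 55*sqrt(2)*s^2/4 - 30*s + 33*sqrt(2)*s/4 - 18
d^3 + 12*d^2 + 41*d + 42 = (d + 2)*(d + 3)*(d + 7)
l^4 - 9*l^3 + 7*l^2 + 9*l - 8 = (l - 8)*(l - 1)^2*(l + 1)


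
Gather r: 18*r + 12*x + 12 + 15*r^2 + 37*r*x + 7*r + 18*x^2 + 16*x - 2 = 15*r^2 + r*(37*x + 25) + 18*x^2 + 28*x + 10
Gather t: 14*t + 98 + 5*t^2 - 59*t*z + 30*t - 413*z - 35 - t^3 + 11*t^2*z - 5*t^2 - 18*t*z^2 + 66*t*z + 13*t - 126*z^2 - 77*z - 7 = -t^3 + 11*t^2*z + t*(-18*z^2 + 7*z + 57) - 126*z^2 - 490*z + 56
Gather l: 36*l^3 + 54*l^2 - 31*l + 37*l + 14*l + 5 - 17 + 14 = 36*l^3 + 54*l^2 + 20*l + 2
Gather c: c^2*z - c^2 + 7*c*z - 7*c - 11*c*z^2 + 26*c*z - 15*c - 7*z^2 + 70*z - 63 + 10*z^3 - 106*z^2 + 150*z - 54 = c^2*(z - 1) + c*(-11*z^2 + 33*z - 22) + 10*z^3 - 113*z^2 + 220*z - 117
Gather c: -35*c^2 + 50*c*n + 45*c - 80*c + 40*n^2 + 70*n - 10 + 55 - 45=-35*c^2 + c*(50*n - 35) + 40*n^2 + 70*n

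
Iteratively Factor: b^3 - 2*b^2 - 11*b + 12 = (b - 4)*(b^2 + 2*b - 3) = (b - 4)*(b - 1)*(b + 3)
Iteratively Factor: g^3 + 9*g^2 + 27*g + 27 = (g + 3)*(g^2 + 6*g + 9) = (g + 3)^2*(g + 3)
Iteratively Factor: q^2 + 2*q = (q + 2)*(q)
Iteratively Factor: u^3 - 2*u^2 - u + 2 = (u - 1)*(u^2 - u - 2) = (u - 1)*(u + 1)*(u - 2)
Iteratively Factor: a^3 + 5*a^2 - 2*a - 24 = (a + 3)*(a^2 + 2*a - 8) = (a + 3)*(a + 4)*(a - 2)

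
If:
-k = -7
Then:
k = 7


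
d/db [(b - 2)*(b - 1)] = 2*b - 3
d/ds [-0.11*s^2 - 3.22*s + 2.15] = -0.22*s - 3.22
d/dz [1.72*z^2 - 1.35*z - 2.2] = 3.44*z - 1.35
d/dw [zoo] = 0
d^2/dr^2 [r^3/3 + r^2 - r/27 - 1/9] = 2*r + 2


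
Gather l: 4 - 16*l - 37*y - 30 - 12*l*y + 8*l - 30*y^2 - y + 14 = l*(-12*y - 8) - 30*y^2 - 38*y - 12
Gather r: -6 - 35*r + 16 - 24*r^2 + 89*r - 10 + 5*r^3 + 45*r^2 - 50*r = 5*r^3 + 21*r^2 + 4*r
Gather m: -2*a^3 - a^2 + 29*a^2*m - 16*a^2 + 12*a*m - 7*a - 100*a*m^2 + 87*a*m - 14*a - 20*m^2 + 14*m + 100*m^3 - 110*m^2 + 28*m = -2*a^3 - 17*a^2 - 21*a + 100*m^3 + m^2*(-100*a - 130) + m*(29*a^2 + 99*a + 42)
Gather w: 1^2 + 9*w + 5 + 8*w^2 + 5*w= 8*w^2 + 14*w + 6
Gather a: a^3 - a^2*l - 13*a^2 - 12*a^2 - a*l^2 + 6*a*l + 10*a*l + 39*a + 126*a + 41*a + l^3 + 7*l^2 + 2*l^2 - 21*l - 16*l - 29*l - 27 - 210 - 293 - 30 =a^3 + a^2*(-l - 25) + a*(-l^2 + 16*l + 206) + l^3 + 9*l^2 - 66*l - 560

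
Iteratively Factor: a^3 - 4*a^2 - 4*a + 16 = (a - 2)*(a^2 - 2*a - 8) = (a - 2)*(a + 2)*(a - 4)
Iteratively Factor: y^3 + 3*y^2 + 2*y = (y + 2)*(y^2 + y) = y*(y + 2)*(y + 1)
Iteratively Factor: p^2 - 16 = (p + 4)*(p - 4)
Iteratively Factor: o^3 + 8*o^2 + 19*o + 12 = (o + 1)*(o^2 + 7*o + 12) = (o + 1)*(o + 4)*(o + 3)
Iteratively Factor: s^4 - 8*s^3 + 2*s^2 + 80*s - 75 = (s - 1)*(s^3 - 7*s^2 - 5*s + 75) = (s - 5)*(s - 1)*(s^2 - 2*s - 15) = (s - 5)^2*(s - 1)*(s + 3)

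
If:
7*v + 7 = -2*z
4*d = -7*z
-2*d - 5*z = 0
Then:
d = 0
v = -1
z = 0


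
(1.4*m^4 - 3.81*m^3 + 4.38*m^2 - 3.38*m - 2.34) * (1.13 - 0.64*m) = -0.896*m^5 + 4.0204*m^4 - 7.1085*m^3 + 7.1126*m^2 - 2.3218*m - 2.6442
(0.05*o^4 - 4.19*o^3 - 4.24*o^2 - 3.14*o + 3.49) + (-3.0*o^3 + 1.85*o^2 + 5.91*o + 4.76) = 0.05*o^4 - 7.19*o^3 - 2.39*o^2 + 2.77*o + 8.25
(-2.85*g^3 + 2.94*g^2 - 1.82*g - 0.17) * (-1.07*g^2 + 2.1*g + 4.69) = 3.0495*g^5 - 9.1308*g^4 - 5.2451*g^3 + 10.1485*g^2 - 8.8928*g - 0.7973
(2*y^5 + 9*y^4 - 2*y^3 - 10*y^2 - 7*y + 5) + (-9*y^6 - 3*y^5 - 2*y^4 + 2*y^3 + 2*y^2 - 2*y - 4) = -9*y^6 - y^5 + 7*y^4 - 8*y^2 - 9*y + 1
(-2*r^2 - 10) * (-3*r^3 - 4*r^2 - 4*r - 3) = 6*r^5 + 8*r^4 + 38*r^3 + 46*r^2 + 40*r + 30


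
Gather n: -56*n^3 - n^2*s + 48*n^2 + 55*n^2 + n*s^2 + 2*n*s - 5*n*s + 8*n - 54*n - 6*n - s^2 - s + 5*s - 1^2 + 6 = -56*n^3 + n^2*(103 - s) + n*(s^2 - 3*s - 52) - s^2 + 4*s + 5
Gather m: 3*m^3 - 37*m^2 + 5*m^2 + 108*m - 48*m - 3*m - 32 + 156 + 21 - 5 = 3*m^3 - 32*m^2 + 57*m + 140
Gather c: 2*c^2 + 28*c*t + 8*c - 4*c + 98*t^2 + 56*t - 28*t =2*c^2 + c*(28*t + 4) + 98*t^2 + 28*t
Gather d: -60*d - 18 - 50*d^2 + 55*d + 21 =-50*d^2 - 5*d + 3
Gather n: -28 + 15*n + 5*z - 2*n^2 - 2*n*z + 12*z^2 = -2*n^2 + n*(15 - 2*z) + 12*z^2 + 5*z - 28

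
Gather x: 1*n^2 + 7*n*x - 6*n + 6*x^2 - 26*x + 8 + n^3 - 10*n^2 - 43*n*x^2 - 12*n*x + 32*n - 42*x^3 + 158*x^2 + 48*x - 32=n^3 - 9*n^2 + 26*n - 42*x^3 + x^2*(164 - 43*n) + x*(22 - 5*n) - 24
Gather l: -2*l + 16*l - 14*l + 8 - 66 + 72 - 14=0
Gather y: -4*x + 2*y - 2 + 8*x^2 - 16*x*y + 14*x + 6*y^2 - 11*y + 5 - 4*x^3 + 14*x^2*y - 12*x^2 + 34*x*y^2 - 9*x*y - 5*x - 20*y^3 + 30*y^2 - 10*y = -4*x^3 - 4*x^2 + 5*x - 20*y^3 + y^2*(34*x + 36) + y*(14*x^2 - 25*x - 19) + 3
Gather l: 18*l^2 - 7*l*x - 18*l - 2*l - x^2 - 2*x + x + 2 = 18*l^2 + l*(-7*x - 20) - x^2 - x + 2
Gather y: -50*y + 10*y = -40*y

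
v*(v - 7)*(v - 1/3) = v^3 - 22*v^2/3 + 7*v/3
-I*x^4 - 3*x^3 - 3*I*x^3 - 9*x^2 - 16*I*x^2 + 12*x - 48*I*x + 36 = (x + 3)*(x - 6*I)*(x + 2*I)*(-I*x + 1)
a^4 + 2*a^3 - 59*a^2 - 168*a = a*(a - 8)*(a + 3)*(a + 7)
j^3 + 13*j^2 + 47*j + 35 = (j + 1)*(j + 5)*(j + 7)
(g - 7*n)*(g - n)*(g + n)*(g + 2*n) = g^4 - 5*g^3*n - 15*g^2*n^2 + 5*g*n^3 + 14*n^4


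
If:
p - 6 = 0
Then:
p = 6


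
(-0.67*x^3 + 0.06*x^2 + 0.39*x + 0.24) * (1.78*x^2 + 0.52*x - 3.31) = -1.1926*x^5 - 0.2416*x^4 + 2.9431*x^3 + 0.4314*x^2 - 1.1661*x - 0.7944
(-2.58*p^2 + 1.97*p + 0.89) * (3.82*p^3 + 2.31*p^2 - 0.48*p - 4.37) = -9.8556*p^5 + 1.5656*p^4 + 9.1889*p^3 + 12.3849*p^2 - 9.0361*p - 3.8893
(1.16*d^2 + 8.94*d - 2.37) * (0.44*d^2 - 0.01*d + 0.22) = 0.5104*d^4 + 3.922*d^3 - 0.877*d^2 + 1.9905*d - 0.5214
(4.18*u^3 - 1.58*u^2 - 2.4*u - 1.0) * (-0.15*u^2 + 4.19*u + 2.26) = -0.627*u^5 + 17.7512*u^4 + 3.1866*u^3 - 13.4768*u^2 - 9.614*u - 2.26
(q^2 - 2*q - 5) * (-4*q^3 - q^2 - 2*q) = -4*q^5 + 7*q^4 + 20*q^3 + 9*q^2 + 10*q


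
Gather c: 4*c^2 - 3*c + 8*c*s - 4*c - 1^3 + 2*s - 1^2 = 4*c^2 + c*(8*s - 7) + 2*s - 2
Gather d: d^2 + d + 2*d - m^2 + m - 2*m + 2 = d^2 + 3*d - m^2 - m + 2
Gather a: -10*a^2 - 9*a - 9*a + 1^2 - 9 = -10*a^2 - 18*a - 8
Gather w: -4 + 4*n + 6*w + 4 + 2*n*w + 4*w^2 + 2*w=4*n + 4*w^2 + w*(2*n + 8)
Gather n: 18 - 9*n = 18 - 9*n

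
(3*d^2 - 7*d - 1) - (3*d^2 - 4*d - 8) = 7 - 3*d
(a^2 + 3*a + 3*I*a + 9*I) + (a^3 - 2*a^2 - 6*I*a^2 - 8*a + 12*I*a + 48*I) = a^3 - a^2 - 6*I*a^2 - 5*a + 15*I*a + 57*I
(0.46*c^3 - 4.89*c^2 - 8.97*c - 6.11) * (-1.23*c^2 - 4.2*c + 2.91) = -0.5658*c^5 + 4.0827*c^4 + 32.9097*c^3 + 30.9594*c^2 - 0.4407*c - 17.7801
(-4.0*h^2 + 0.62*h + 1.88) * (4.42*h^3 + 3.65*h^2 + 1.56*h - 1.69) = -17.68*h^5 - 11.8596*h^4 + 4.3326*h^3 + 14.5892*h^2 + 1.885*h - 3.1772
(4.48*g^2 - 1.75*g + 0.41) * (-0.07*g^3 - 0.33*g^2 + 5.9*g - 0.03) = -0.3136*g^5 - 1.3559*g^4 + 26.9808*g^3 - 10.5947*g^2 + 2.4715*g - 0.0123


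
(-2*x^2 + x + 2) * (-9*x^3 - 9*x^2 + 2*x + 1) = 18*x^5 + 9*x^4 - 31*x^3 - 18*x^2 + 5*x + 2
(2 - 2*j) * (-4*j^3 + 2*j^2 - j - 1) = 8*j^4 - 12*j^3 + 6*j^2 - 2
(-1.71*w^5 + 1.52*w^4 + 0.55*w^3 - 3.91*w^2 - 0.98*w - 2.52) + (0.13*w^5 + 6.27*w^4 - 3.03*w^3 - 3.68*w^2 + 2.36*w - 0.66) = -1.58*w^5 + 7.79*w^4 - 2.48*w^3 - 7.59*w^2 + 1.38*w - 3.18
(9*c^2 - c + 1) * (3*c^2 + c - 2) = 27*c^4 + 6*c^3 - 16*c^2 + 3*c - 2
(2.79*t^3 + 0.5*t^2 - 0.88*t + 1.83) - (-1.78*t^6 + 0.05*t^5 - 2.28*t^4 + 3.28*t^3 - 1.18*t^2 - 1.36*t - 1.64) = 1.78*t^6 - 0.05*t^5 + 2.28*t^4 - 0.49*t^3 + 1.68*t^2 + 0.48*t + 3.47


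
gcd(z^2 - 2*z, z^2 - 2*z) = z^2 - 2*z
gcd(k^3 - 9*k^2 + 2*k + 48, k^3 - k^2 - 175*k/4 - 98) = k - 8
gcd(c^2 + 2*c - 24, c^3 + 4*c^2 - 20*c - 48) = c^2 + 2*c - 24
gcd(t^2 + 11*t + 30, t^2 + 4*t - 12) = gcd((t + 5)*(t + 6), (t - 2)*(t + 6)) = t + 6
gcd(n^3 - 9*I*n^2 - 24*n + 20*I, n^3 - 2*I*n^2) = n - 2*I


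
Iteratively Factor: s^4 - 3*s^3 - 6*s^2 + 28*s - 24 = (s - 2)*(s^3 - s^2 - 8*s + 12) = (s - 2)^2*(s^2 + s - 6) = (s - 2)^2*(s + 3)*(s - 2)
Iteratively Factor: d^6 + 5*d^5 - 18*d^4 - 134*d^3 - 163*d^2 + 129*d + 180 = (d + 3)*(d^5 + 2*d^4 - 24*d^3 - 62*d^2 + 23*d + 60) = (d - 1)*(d + 3)*(d^4 + 3*d^3 - 21*d^2 - 83*d - 60) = (d - 1)*(d + 3)^2*(d^3 - 21*d - 20) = (d - 1)*(d + 1)*(d + 3)^2*(d^2 - d - 20) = (d - 1)*(d + 1)*(d + 3)^2*(d + 4)*(d - 5)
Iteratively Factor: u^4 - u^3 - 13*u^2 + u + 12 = (u - 4)*(u^3 + 3*u^2 - u - 3) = (u - 4)*(u + 1)*(u^2 + 2*u - 3) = (u - 4)*(u + 1)*(u + 3)*(u - 1)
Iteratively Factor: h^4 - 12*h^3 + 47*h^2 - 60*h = (h)*(h^3 - 12*h^2 + 47*h - 60) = h*(h - 4)*(h^2 - 8*h + 15) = h*(h - 4)*(h - 3)*(h - 5)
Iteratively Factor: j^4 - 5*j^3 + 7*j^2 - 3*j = (j)*(j^3 - 5*j^2 + 7*j - 3) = j*(j - 3)*(j^2 - 2*j + 1) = j*(j - 3)*(j - 1)*(j - 1)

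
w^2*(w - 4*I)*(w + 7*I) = w^4 + 3*I*w^3 + 28*w^2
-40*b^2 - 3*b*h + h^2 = (-8*b + h)*(5*b + h)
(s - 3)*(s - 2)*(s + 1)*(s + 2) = s^4 - 2*s^3 - 7*s^2 + 8*s + 12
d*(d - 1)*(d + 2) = d^3 + d^2 - 2*d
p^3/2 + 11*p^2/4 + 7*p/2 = p*(p/2 + 1)*(p + 7/2)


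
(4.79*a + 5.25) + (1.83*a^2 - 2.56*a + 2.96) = 1.83*a^2 + 2.23*a + 8.21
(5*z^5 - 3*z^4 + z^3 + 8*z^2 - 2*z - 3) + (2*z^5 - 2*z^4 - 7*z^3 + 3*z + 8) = 7*z^5 - 5*z^4 - 6*z^3 + 8*z^2 + z + 5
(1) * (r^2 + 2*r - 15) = r^2 + 2*r - 15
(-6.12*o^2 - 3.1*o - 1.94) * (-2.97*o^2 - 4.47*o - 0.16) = 18.1764*o^4 + 36.5634*o^3 + 20.598*o^2 + 9.1678*o + 0.3104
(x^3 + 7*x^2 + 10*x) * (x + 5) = x^4 + 12*x^3 + 45*x^2 + 50*x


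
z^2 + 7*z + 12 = (z + 3)*(z + 4)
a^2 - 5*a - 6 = (a - 6)*(a + 1)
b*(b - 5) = b^2 - 5*b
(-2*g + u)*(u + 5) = -2*g*u - 10*g + u^2 + 5*u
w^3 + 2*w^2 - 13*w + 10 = (w - 2)*(w - 1)*(w + 5)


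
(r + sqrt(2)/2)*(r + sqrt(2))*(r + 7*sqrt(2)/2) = r^3 + 5*sqrt(2)*r^2 + 23*r/2 + 7*sqrt(2)/2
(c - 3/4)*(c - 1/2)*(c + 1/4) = c^3 - c^2 + c/16 + 3/32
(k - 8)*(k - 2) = k^2 - 10*k + 16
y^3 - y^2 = y^2*(y - 1)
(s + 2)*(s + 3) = s^2 + 5*s + 6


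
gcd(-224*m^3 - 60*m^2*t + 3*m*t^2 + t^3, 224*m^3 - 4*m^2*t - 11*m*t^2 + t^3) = -32*m^2 - 4*m*t + t^2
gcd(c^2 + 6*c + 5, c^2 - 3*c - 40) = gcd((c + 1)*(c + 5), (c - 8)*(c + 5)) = c + 5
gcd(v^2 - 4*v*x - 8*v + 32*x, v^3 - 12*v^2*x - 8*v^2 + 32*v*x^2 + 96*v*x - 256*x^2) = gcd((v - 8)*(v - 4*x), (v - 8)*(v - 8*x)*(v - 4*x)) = -v^2 + 4*v*x + 8*v - 32*x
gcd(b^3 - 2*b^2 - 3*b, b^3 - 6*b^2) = b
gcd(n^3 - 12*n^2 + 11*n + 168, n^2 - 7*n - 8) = n - 8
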